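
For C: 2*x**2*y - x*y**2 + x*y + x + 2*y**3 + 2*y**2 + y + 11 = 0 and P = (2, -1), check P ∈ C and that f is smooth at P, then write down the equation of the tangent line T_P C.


Tangent line at P: -9*x + 17*y + 35 = 0.

Step 1: f(2, -1) = 0, so P lies on C.
Step 2: partial derivatives
  f_x(x, y) = 4*x*y - y**2 + y + 1, f_y(x, y) = 2*x**2 - 2*x*y + x + 6*y**2 + 4*y + 1.
  f_x(P) = -9, f_y(P) = 17 (gradient nonzero, so P is smooth).
Step 3: tangent line at P: -9·(x − 2) + 17·(y − -1) = 0.
Expanding: -9*x + 17*y + 35 = 0.


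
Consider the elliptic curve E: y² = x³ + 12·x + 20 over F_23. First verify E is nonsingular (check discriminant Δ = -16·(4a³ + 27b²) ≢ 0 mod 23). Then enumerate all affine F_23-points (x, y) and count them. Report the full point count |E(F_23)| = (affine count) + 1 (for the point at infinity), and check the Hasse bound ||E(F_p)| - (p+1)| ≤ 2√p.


Affine points = {(2, 11), (2, 12), (6, 3), (6, 20), (9, 11), (9, 12), (10, 6), (10, 17), (12, 11), (12, 12), (13, 2), (13, 21), (17, 10), (17, 13), (19, 0), (20, 7), (20, 16)}; affine count = 17; |E(F_23)| = 18.

Discriminant check: Δ ∝ 4a³ + 27b² = 4·12³ + 27·20² = 4·1728 + 27·400 ≡ 2 (mod 23). Nonzero ⇒ E is nonsingular.
For each x ∈ F_23, compute rhs = x³ + 12·x + 20 mod 23, then count y ∈ F_23 with y² ≡ rhs.
  x = 0: rhs = 20, matching y values: none (0 points).
  x = 1: rhs = 10, matching y values: none (0 points).
  x = 2: rhs = 6, matching y values: 11, 12 (2 points).
  x = 3: rhs = 14, matching y values: none (0 points).
  x = 4: rhs = 17, matching y values: none (0 points).
  x = 5: rhs = 21, matching y values: none (0 points).
  x = 6: rhs = 9, matching y values: 3, 20 (2 points).
  x = 7: rhs = 10, matching y values: none (0 points).
  x = 8: rhs = 7, matching y values: none (0 points).
  x = 9: rhs = 6, matching y values: 11, 12 (2 points).
  x = 10: rhs = 13, matching y values: 6, 17 (2 points).
  x = 11: rhs = 11, matching y values: none (0 points).
  x = 12: rhs = 6, matching y values: 11, 12 (2 points).
  x = 13: rhs = 4, matching y values: 2, 21 (2 points).
  x = 14: rhs = 11, matching y values: none (0 points).
  x = 15: rhs = 10, matching y values: none (0 points).
  x = 16: rhs = 7, matching y values: none (0 points).
  x = 17: rhs = 8, matching y values: 10, 13 (2 points).
  x = 18: rhs = 19, matching y values: none (0 points).
  x = 19: rhs = 0, matching y values: 0 (1 points).
  x = 20: rhs = 3, matching y values: 7, 16 (2 points).
  x = 21: rhs = 11, matching y values: none (0 points).
  x = 22: rhs = 7, matching y values: none (0 points).
Total affine count: 17.
Full point count |E(F_23)| = 17 + 1 = 18.
Hasse bound: |18 − (23+1)| = |-6| = 6 ≤ 2√23 ≈ 9.5917 ✓.


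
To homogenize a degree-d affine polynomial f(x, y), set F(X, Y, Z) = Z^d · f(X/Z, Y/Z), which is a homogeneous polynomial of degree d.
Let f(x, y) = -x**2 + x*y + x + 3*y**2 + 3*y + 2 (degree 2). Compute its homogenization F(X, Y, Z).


F(X, Y, Z) = -X**2 + X*Y + X*Z + 3*Y**2 + 3*Y*Z + 2*Z**2

deg(f) = 2.
Substitute x = X/Z, y = Y/Z into f, then multiply by Z^2.
  monomial -1·x^2·y^0 ↦ -1·X^2·Y^0·Z^0.
  monomial 1·x^1·y^1 ↦ 1·X^1·Y^1·Z^0.
  monomial 1·x^1·y^0 ↦ 1·X^1·Y^0·Z^1.
  monomial 3·x^0·y^2 ↦ 3·X^0·Y^2·Z^0.
  monomial 3·x^0·y^1 ↦ 3·X^0·Y^1·Z^1.
  monomial 2·x^0·y^0 ↦ 2·X^0·Y^0·Z^2.
Collecting: F(X, Y, Z) = -X**2 + X*Y + X*Z + 3*Y**2 + 3*Y*Z + 2*Z**2.


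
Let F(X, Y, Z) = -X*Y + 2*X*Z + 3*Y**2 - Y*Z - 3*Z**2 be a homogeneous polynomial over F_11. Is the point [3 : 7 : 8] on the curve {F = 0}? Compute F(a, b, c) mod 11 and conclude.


F(3,7,8) ≡ 3 (mod 11); P is NOT on the curve.

Evaluate F(3, 7, 8) term-by-term (mod 11).
  -X*Y ↦ -1·3·7·1 = -21
  2*X*Z ↦ 2·3·1·8 = 48
  3*Y**2 ↦ 3·1·49·1 = 147
  -Y*Z ↦ -1·1·7·8 = -56
  -3*Z**2 ↦ -3·1·1·64 = -192
Sum: F(3, 7, 8) = (-21) + (48) + (147) + (-56) + (-192) = -74.
Reducing mod 11: -74 ≡ 3 (mod 11).
Since F(a, b, c) ≡ 3 ≠ 0 (mod 11), P does NOT lie on the curve.


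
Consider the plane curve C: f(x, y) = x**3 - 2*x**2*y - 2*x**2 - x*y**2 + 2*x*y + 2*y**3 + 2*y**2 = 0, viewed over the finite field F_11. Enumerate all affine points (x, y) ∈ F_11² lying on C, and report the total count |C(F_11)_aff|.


Affine F_11-points: {(0, 0), (0, 10), (1, 4), (2, 0), (5, 10), (6, 10), (9, 1), (10, 3)}; count = 8.

For each of the 121 pairs (x, y) ∈ F_11², evaluate f(x, y) mod 11. Record the zeros.
  x = 0: [0↦0, 1↦4, 2↦2, 3↦6, 4↦6, 5↦3, 6↦9, 7↦3, 8↦8, 9↦3, 10↦0]  zeros at y ∈ {0, 10}
  x = 1: [0↦10, 1↦2, 2↦8, 3↦7, 4↦0, 5↦10, 6↦5, 7↦8, 8↦9, 9↦9, 10↦9]  zeros at y ∈ {4}
  x = 2: [0↦0, 1↦9, 2↦8, 3↦9, 4↦2, 5↦10, 6↦1, 7↦9, 8↦2, 9↦3, 10↦2]  zeros at y ∈ {0}
  x = 3: [0↦9, 1↦9, 2↦8, 3↦7, 4↦7, 5↦9, 6↦3, 7↦1, 8↦4, 9↦2, 10↦7]  zeros at y ∈ ∅
  x = 4: [0↦10, 1↦8, 2↦3, 3↦7, 4↦10, 5↦2, 6↦6, 7↦1, 8↦10, 9↦1, 10↦8]  zeros at y ∈ ∅
  x = 5: [0↦9, 1↦1, 2↦10, 3↦4, 4↦6, 5↦6, 6↦5, 7↦4, 8↦4, 9↦6, 10↦0]  zeros at y ∈ {10}
  x = 6: [0↦1, 1↦5, 2↦2, 3↦4, 4↦1, 5↦5, 6↦6, 7↦5, 8↦3, 9↦1, 10↦0]  zeros at y ∈ {10}
  x = 7: [0↦3, 1↦4, 2↦7, 3↦2, 4↦1, 5↦5, 6↦4, 7↦10, 8↦2, 9↦3, 10↦3]  zeros at y ∈ ∅
  x = 8: [0↦10, 1↦4, 2↦9, 3↦4, 4↦1, 5↦1, 6↦5, 7↦3, 8↦7, 9↦7, 10↦4]  zeros at y ∈ ∅
  x = 9: [0↦6, 1↦0, 2↦3, 3↦5, 4↦7, 5↦10, 6↦4, 7↦1, 8↦2, 9↦8, 10↦9]  zeros at y ∈ {1}
  x = 10: [0↦8, 1↦9, 2↦6, 3↦0, 4↦3, 5↦5, 6↦7, 7↦10, 8↦4, 9↦1, 10↦2]  zeros at y ∈ {3}
Collecting zeros: affine points = {(0, 0), (0, 10), (1, 4), (2, 0), (5, 10), (6, 10), (9, 1), (10, 3)}.
Total count |C(F_11)_aff| = 8.


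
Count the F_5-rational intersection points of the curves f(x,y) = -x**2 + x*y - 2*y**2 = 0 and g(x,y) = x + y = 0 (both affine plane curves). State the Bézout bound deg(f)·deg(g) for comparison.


Common zeros: {(0, 0)}; count = 1; Bézout bound = 2.

deg(f) = 2, deg(g) = 1, so Bézout bound = 2.
Scan x ∈ F_5. For each x, list the y ∈ F_5 with f(x, y) ≡ 0 and those with g(x, y) ≡ 0 (mod 5); the common zeros in that column are the intersection.
  x = 0: f ≡ 0 at y ∈ {0}; g ≡ 0 at y ∈ {0}; common: {0}.
  x = 1: f ≡ 0 at y ∈ ∅; g ≡ 0 at y ∈ {4}; common: ∅.
  x = 2: f ≡ 0 at y ∈ ∅; g ≡ 0 at y ∈ {3}; common: ∅.
  x = 3: f ≡ 0 at y ∈ ∅; g ≡ 0 at y ∈ {2}; common: ∅.
  x = 4: f ≡ 0 at y ∈ ∅; g ≡ 0 at y ∈ {1}; common: ∅.
Collecting: common zeros = {(0, 0)}, so the count is 1.
Comparison with the Bézout bound: 1 ≤ 2 = deg(f)·deg(g), as expected for curves with no common component (the affine F_5-count falls short of the bound because intersections may lie at infinity, over extension fields, or carry multiplicity).


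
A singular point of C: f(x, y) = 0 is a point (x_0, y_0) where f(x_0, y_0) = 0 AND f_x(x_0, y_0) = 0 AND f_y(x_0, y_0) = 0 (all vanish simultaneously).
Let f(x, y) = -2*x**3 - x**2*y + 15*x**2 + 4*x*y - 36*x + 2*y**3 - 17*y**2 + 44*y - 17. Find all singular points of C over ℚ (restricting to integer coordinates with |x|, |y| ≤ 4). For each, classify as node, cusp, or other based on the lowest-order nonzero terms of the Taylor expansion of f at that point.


Singular points: {(2, 3)}; classification: cusp.

Compute partial derivatives:
  f_x = -6*x**2 - 2*x*y + 30*x + 4*y - 36.
  f_y = -x**2 + 4*x + 6*y**2 - 34*y + 44.
Scan x_0 ∈ {−4, ..., 4}. For each x_0, f_y(x_0, y) is a polynomial in y; find its integer roots y ∈ {−4, ..., 4}, then test f_x and f at those candidates.
  x = -4: f_y(-4, y) = 6*y**2 - 34*y + 12; no integer root y with |y| ≤ 4.
  x = -3: f_y(-3, y) = 6*y**2 - 34*y + 23; no integer root y with |y| ≤ 4.
  x = -2: f_y(-2, y) = 6*y**2 - 34*y + 32; no integer root y with |y| ≤ 4.
  x = -1: f_y(-1, y) = 6*y**2 - 34*y + 39; no integer root y with |y| ≤ 4.
  x = 0: f_y(0, y) = 6*y**2 - 34*y + 44; vanishes at y ∈ {2}. (0, 2): f_x = -28 ≠ 0.
  x = 1: f_y(1, y) = 6*y**2 - 34*y + 47; no integer root y with |y| ≤ 4.
  x = 2: f_y(2, y) = 6*y**2 - 34*y + 48; vanishes at y ∈ {3}. (2, 3): f_x = 0, f = 0 — SINGULAR.
  x = 3: f_y(3, y) = 6*y**2 - 34*y + 47; no integer root y with |y| ≤ 4.
  x = 4: f_y(4, y) = 6*y**2 - 34*y + 44; vanishes at y ∈ {2}. (4, 2): f_x = -20 ≠ 0.
Only singular point on the grid: (2, 3).
Classify: substitute x = 2 + u, y = 3 + v and expand: f = -2*u**3 - u**2*v + 2*v**3 + v**2.
No constant or linear terms (consistent with a singular point). Quadratic part: v**2. Cubic part: -2*u**3 - u**2*v + 2*v**3.
The quadratic part v**2 is a perfect square, so there is a single (double) tangent line v = 0, i.e. y = 3. Restricting the cubic part to that line (v = 0) leaves -2*u**3 ≠ 0, so f is not divisible by v and the branch is v² ≈ 2*u**3 to lowest order — this is a cusp.
Classification: cusp.


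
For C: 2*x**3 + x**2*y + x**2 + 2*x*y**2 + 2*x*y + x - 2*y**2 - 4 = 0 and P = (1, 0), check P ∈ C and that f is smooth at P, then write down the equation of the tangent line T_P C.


Tangent line at P: 9*x + 3*y - 9 = 0.

Step 1: f(1, 0) = 0, so P lies on C.
Step 2: partial derivatives
  f_x(x, y) = 6*x**2 + 2*x*y + 2*x + 2*y**2 + 2*y + 1, f_y(x, y) = x**2 + 4*x*y + 2*x - 4*y.
  f_x(P) = 9, f_y(P) = 3 (gradient nonzero, so P is smooth).
Step 3: tangent line at P: 9·(x − 1) + 3·(y − 0) = 0.
Expanding: 9*x + 3*y - 9 = 0.


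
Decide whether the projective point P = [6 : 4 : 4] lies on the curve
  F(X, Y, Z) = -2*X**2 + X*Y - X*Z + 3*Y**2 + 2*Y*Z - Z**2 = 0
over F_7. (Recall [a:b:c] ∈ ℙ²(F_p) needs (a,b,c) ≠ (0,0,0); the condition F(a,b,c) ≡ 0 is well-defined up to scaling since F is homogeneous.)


F(6,4,4) ≡ 6 (mod 7); P is NOT on the curve.

Evaluate F(6, 4, 4) term-by-term (mod 7).
  -2*X**2 ↦ -2·36·1·1 = -72
  X*Y ↦ 1·6·4·1 = 24
  -X*Z ↦ -1·6·1·4 = -24
  3*Y**2 ↦ 3·1·16·1 = 48
  2*Y*Z ↦ 2·1·4·4 = 32
  -Z**2 ↦ -1·1·1·16 = -16
Sum: F(6, 4, 4) = (-72) + (24) + (-24) + (48) + (32) + (-16) = -8.
Reducing mod 7: -8 ≡ 6 (mod 7).
Since F(a, b, c) ≡ 6 ≠ 0 (mod 7), P does NOT lie on the curve.


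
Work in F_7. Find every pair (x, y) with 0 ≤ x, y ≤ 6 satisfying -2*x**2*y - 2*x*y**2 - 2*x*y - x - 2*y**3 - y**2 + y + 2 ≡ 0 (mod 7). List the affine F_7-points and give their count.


Affine F_7-points: {(0, 1), (1, 1), (2, 0), (2, 4), (3, 2), (4, 5), (6, 2), (6, 4), (6, 5)}; count = 9.

For each of the 49 pairs (x, y) ∈ F_7², evaluate f(x, y) mod 7. Record the zeros.
  x = 0: [0↦2, 1↦0, 2↦5, 3↦5, 4↦2, 5↦5, 6↦2]  zeros at y ∈ {1}
  x = 1: [0↦1, 1↦0, 2↦2, 3↦2, 4↦2, 5↦4, 6↦3]  zeros at y ∈ {1}
  x = 2: [0↦0, 1↦3, 2↦5, 3↦1, 4↦0, 5↦4, 6↦1]  zeros at y ∈ {0, 4}
  x = 3: [0↦6, 1↦2, 2↦0, 3↦2, 4↦3, 5↦5, 6↦3]  zeros at y ∈ {2}
  x = 4: [0↦5, 1↦4, 2↦1, 3↦5, 4↦4, 5↦0, 6↦2]  zeros at y ∈ {5}
  x = 5: [0↦4, 1↦2, 2↦1, 3↦3, 4↦3, 5↦3, 6↦5]  zeros at y ∈ ∅
  x = 6: [0↦3, 1↦3, 2↦0, 3↦3, 4↦0, 5↦0, 6↦5]  zeros at y ∈ {2, 4, 5}
Collecting zeros: affine points = {(0, 1), (1, 1), (2, 0), (2, 4), (3, 2), (4, 5), (6, 2), (6, 4), (6, 5)}.
Total count |C(F_7)_aff| = 9.


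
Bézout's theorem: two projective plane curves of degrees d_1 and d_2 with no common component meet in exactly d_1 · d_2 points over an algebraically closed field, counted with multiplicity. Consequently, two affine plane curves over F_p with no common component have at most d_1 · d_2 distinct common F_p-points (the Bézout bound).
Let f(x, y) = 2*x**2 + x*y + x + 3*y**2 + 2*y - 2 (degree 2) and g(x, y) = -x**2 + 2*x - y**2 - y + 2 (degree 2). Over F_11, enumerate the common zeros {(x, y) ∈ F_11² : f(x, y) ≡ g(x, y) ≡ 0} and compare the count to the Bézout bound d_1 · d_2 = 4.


Common zeros: ∅; count = 0; Bézout bound = 4.

deg(f) = 2, deg(g) = 2, so Bézout bound = 4.
Scan x ∈ F_11. For each x, list the y ∈ F_11 with f(x, y) ≡ 0 and those with g(x, y) ≡ 0 (mod 11); the common zeros in that column are the intersection.
  x = 0: f ≡ 0 at y ∈ ∅; g ≡ 0 at y ∈ {1, 9}; common: ∅.
  x = 1: f ≡ 0 at y ∈ ∅; g ≡ 0 at y ∈ ∅; common: ∅.
  x = 2: f ≡ 0 at y ∈ ∅; g ≡ 0 at y ∈ {1, 9}; common: ∅.
  x = 3: f ≡ 0 at y ∈ ∅; g ≡ 0 at y ∈ ∅; common: ∅.
  x = 4: f ≡ 0 at y ∈ ∅; g ≡ 0 at y ∈ ∅; common: ∅.
  x = 5: f ≡ 0 at y ∈ ∅; g ≡ 0 at y ∈ {4, 6}; common: ∅.
  x = 6: f ≡ 0 at y ∈ ∅; g ≡ 0 at y ∈ {0, 10}; common: ∅.
  x = 7: f ≡ 0 at y ∈ {4}; g ≡ 0 at y ∈ {0, 10}; common: ∅.
  x = 8: f ≡ 0 at y ∈ ∅; g ≡ 0 at y ∈ {4, 6}; common: ∅.
  x = 9: f ≡ 0 at y ∈ ∅; g ≡ 0 at y ∈ ∅; common: ∅.
  x = 10: f ≡ 0 at y ∈ ∅; g ≡ 0 at y ∈ ∅; common: ∅.
Collecting: common zeros = ∅, so the count is 0.
Comparison with the Bézout bound: 0 ≤ 4 = deg(f)·deg(g), as expected for curves with no common component (the affine F_11-count falls short of the bound because intersections may lie at infinity, over extension fields, or carry multiplicity).


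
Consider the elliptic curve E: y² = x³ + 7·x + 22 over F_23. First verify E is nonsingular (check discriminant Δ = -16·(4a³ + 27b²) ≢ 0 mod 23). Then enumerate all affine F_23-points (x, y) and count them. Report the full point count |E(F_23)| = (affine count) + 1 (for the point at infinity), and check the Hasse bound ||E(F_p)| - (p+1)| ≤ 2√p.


Affine points = {(3, 1), (3, 22), (6, 2), (6, 21), (7, 0), (9, 3), (9, 20), (11, 2), (11, 21), (14, 9), (14, 14), (15, 11), (15, 12), (18, 0), (21, 0)}; affine count = 15; |E(F_23)| = 16.

Discriminant check: Δ ∝ 4a³ + 27b² = 4·7³ + 27·22² = 4·343 + 27·484 ≡ 19 (mod 23). Nonzero ⇒ E is nonsingular.
For each x ∈ F_23, compute rhs = x³ + 7·x + 22 mod 23, then count y ∈ F_23 with y² ≡ rhs.
  x = 0: rhs = 22, matching y values: none (0 points).
  x = 1: rhs = 7, matching y values: none (0 points).
  x = 2: rhs = 21, matching y values: none (0 points).
  x = 3: rhs = 1, matching y values: 1, 22 (2 points).
  x = 4: rhs = 22, matching y values: none (0 points).
  x = 5: rhs = 21, matching y values: none (0 points).
  x = 6: rhs = 4, matching y values: 2, 21 (2 points).
  x = 7: rhs = 0, matching y values: 0 (1 points).
  x = 8: rhs = 15, matching y values: none (0 points).
  x = 9: rhs = 9, matching y values: 3, 20 (2 points).
  x = 10: rhs = 11, matching y values: none (0 points).
  x = 11: rhs = 4, matching y values: 2, 21 (2 points).
  x = 12: rhs = 17, matching y values: none (0 points).
  x = 13: rhs = 10, matching y values: none (0 points).
  x = 14: rhs = 12, matching y values: 9, 14 (2 points).
  x = 15: rhs = 6, matching y values: 11, 12 (2 points).
  x = 16: rhs = 21, matching y values: none (0 points).
  x = 17: rhs = 17, matching y values: none (0 points).
  x = 18: rhs = 0, matching y values: 0 (1 points).
  x = 19: rhs = 22, matching y values: none (0 points).
  x = 20: rhs = 20, matching y values: none (0 points).
  x = 21: rhs = 0, matching y values: 0 (1 points).
  x = 22: rhs = 14, matching y values: none (0 points).
Total affine count: 15.
Full point count |E(F_23)| = 15 + 1 = 16.
Hasse bound: |16 − (23+1)| = |-8| = 8 ≤ 2√23 ≈ 9.5917 ✓.


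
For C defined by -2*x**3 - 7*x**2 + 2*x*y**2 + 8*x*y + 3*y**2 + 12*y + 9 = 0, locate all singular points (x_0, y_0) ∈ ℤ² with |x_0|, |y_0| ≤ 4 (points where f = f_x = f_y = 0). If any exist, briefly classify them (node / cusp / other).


Singular points: {(-1, -2)}; classification: node.

Compute partial derivatives:
  f_x = -6*x**2 - 14*x + 2*y**2 + 8*y.
  f_y = 4*x*y + 8*x + 6*y + 12.
Scan x_0 ∈ {−4, ..., 4}. For each x_0, f_y(x_0, y) is a polynomial in y; find its integer roots y ∈ {−4, ..., 4}, then test f_x and f at those candidates.
  x = -4: f_y(-4, y) = -10*y - 20; vanishes at y ∈ {-2}. (-4, -2): f_x = -48 ≠ 0.
  x = -3: f_y(-3, y) = -6*y - 12; vanishes at y ∈ {-2}. (-3, -2): f_x = -20 ≠ 0.
  x = -2: f_y(-2, y) = -2*y - 4; vanishes at y ∈ {-2}. (-2, -2): f_x = -4 ≠ 0.
  x = -1: f_y(-1, y) = 2*y + 4; vanishes at y ∈ {-2}. (-1, -2): f_x = 0, f = 0 — SINGULAR.
  x = 0: f_y(0, y) = 6*y + 12; vanishes at y ∈ {-2}. (0, -2): f_x = -8 ≠ 0.
  x = 1: f_y(1, y) = 10*y + 20; vanishes at y ∈ {-2}. (1, -2): f_x = -28 ≠ 0.
  x = 2: f_y(2, y) = 14*y + 28; vanishes at y ∈ {-2}. (2, -2): f_x = -60 ≠ 0.
  x = 3: f_y(3, y) = 18*y + 36; vanishes at y ∈ {-2}. (3, -2): f_x = -104 ≠ 0.
  x = 4: f_y(4, y) = 22*y + 44; vanishes at y ∈ {-2}. (4, -2): f_x = -160 ≠ 0.
Only singular point on the grid: (-1, -2).
Classify: substitute x = -1 + u, y = -2 + v and expand: f = -2*u**3 - u**2 + 2*u*v**2 + v**2.
No constant or linear terms (consistent with a singular point). Quadratic part: -u**2 + v**2. Cubic part: -2*u**3 + 2*u*v**2.
The quadratic part v**2 - u**2 = (v − u)(v + u) splits into two distinct linear factors, so there are two distinct tangent lines y − -2 = ±(x − -1) — this is a node (ordinary double point).
Classification: node.


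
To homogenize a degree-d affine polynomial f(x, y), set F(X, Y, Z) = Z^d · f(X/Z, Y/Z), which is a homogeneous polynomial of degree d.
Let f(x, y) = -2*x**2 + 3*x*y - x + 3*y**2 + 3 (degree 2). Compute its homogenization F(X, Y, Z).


F(X, Y, Z) = -2*X**2 + 3*X*Y - X*Z + 3*Y**2 + 3*Z**2

deg(f) = 2.
Substitute x = X/Z, y = Y/Z into f, then multiply by Z^2.
  monomial -2·x^2·y^0 ↦ -2·X^2·Y^0·Z^0.
  monomial 3·x^1·y^1 ↦ 3·X^1·Y^1·Z^0.
  monomial -1·x^1·y^0 ↦ -1·X^1·Y^0·Z^1.
  monomial 3·x^0·y^2 ↦ 3·X^0·Y^2·Z^0.
  monomial 3·x^0·y^0 ↦ 3·X^0·Y^0·Z^2.
Collecting: F(X, Y, Z) = -2*X**2 + 3*X*Y - X*Z + 3*Y**2 + 3*Z**2.


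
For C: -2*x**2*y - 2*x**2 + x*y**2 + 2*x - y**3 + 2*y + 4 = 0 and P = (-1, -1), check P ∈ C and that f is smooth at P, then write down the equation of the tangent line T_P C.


Tangent line at P: 3*x - y + 2 = 0.

Step 1: f(-1, -1) = 0, so P lies on C.
Step 2: partial derivatives
  f_x(x, y) = -4*x*y - 4*x + y**2 + 2, f_y(x, y) = -2*x**2 + 2*x*y - 3*y**2 + 2.
  f_x(P) = 3, f_y(P) = -1 (gradient nonzero, so P is smooth).
Step 3: tangent line at P: 3·(x − -1) + -1·(y − -1) = 0.
Expanding: 3*x - y + 2 = 0.


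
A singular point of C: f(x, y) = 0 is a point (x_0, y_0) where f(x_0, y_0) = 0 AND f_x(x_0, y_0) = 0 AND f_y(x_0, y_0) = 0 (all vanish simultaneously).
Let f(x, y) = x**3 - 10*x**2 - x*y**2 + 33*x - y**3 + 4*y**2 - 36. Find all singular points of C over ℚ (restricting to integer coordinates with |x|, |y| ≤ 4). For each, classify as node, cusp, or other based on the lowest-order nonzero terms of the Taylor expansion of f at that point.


Singular points: {(3, 0)}; classification: node.

Compute partial derivatives:
  f_x = 3*x**2 - 20*x - y**2 + 33.
  f_y = -2*x*y - 3*y**2 + 8*y.
Scan x_0 ∈ {−4, ..., 4}. For each x_0, f_y(x_0, y) is a polynomial in y; find its integer roots y ∈ {−4, ..., 4}, then test f_x and f at those candidates.
  x = -4: f_y(-4, y) = -3*y**2 + 16*y; vanishes at y ∈ {0}. (-4, 0): f_x = 161 ≠ 0.
  x = -3: f_y(-3, y) = -3*y**2 + 14*y; vanishes at y ∈ {0}. (-3, 0): f_x = 120 ≠ 0.
  x = -2: f_y(-2, y) = -3*y**2 + 12*y; vanishes at y ∈ {0, 4}. (-2, 0): f_x = 85 ≠ 0; (-2, 4): f_x = 69 ≠ 0.
  x = -1: f_y(-1, y) = -3*y**2 + 10*y; vanishes at y ∈ {0}. (-1, 0): f_x = 56 ≠ 0.
  x = 0: f_y(0, y) = -3*y**2 + 8*y; vanishes at y ∈ {0}. (0, 0): f_x = 33 ≠ 0.
  x = 1: f_y(1, y) = -3*y**2 + 6*y; vanishes at y ∈ {0, 2}. (1, 0): f_x = 16 ≠ 0; (1, 2): f_x = 12 ≠ 0.
  x = 2: f_y(2, y) = -3*y**2 + 4*y; vanishes at y ∈ {0}. (2, 0): f_x = 5 ≠ 0.
  x = 3: f_y(3, y) = -3*y**2 + 2*y; vanishes at y ∈ {0}. (3, 0): f_x = 0, f = 0 — SINGULAR.
  x = 4: f_y(4, y) = -3*y**2; vanishes at y ∈ {0}. (4, 0): f_x = 1 ≠ 0.
Only singular point on the grid: (3, 0).
Classify: substitute x = 3 + u, y = 0 + v and expand: f = u**3 - u**2 - u*v**2 - v**3 + v**2.
No constant or linear terms (consistent with a singular point). Quadratic part: -u**2 + v**2. Cubic part: u**3 - u*v**2 - v**3.
The quadratic part v**2 - u**2 = (v − u)(v + u) splits into two distinct linear factors, so there are two distinct tangent lines y − 0 = ±(x − 3) — this is a node (ordinary double point).
Classification: node.


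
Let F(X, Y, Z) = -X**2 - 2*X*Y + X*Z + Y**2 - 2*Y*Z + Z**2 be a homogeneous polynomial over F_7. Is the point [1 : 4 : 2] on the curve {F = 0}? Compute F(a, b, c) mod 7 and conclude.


F(1,4,2) ≡ 4 (mod 7); P is NOT on the curve.

Evaluate F(1, 4, 2) term-by-term (mod 7).
  -X**2 ↦ -1·1·1·1 = -1
  -2*X*Y ↦ -2·1·4·1 = -8
  X*Z ↦ 1·1·1·2 = 2
  Y**2 ↦ 1·1·16·1 = 16
  -2*Y*Z ↦ -2·1·4·2 = -16
  Z**2 ↦ 1·1·1·4 = 4
Sum: F(1, 4, 2) = (-1) + (-8) + (2) + (16) + (-16) + (4) = -3.
Reducing mod 7: -3 ≡ 4 (mod 7).
Since F(a, b, c) ≡ 4 ≠ 0 (mod 7), P does NOT lie on the curve.


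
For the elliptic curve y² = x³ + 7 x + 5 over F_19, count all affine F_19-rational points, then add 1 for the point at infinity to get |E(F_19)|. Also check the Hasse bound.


Affine points = {(0, 9), (0, 10), (6, 4), (6, 15), (7, 6), (7, 13), (10, 7), (10, 12), (11, 8), (11, 11), (14, 4), (14, 15), (18, 4), (18, 15)}; affine count = 14; |E(F_19)| = 15.

Discriminant check: Δ ∝ 4a³ + 27b² = 4·7³ + 27·5² = 4·343 + 27·25 ≡ 14 (mod 19). Nonzero ⇒ E is nonsingular.
For each x ∈ F_19, compute rhs = x³ + 7·x + 5 mod 19, then count y ∈ F_19 with y² ≡ rhs.
  x = 0: rhs = 5, matching y values: 9, 10 (2 points).
  x = 1: rhs = 13, matching y values: none (0 points).
  x = 2: rhs = 8, matching y values: none (0 points).
  x = 3: rhs = 15, matching y values: none (0 points).
  x = 4: rhs = 2, matching y values: none (0 points).
  x = 5: rhs = 13, matching y values: none (0 points).
  x = 6: rhs = 16, matching y values: 4, 15 (2 points).
  x = 7: rhs = 17, matching y values: 6, 13 (2 points).
  x = 8: rhs = 3, matching y values: none (0 points).
  x = 9: rhs = 18, matching y values: none (0 points).
  x = 10: rhs = 11, matching y values: 7, 12 (2 points).
  x = 11: rhs = 7, matching y values: 8, 11 (2 points).
  x = 12: rhs = 12, matching y values: none (0 points).
  x = 13: rhs = 13, matching y values: none (0 points).
  x = 14: rhs = 16, matching y values: 4, 15 (2 points).
  x = 15: rhs = 8, matching y values: none (0 points).
  x = 16: rhs = 14, matching y values: none (0 points).
  x = 17: rhs = 2, matching y values: none (0 points).
  x = 18: rhs = 16, matching y values: 4, 15 (2 points).
Total affine count: 14.
Full point count |E(F_19)| = 14 + 1 = 15.
Hasse bound: |15 − (19+1)| = |-5| = 5 ≤ 2√19 ≈ 8.7178 ✓.


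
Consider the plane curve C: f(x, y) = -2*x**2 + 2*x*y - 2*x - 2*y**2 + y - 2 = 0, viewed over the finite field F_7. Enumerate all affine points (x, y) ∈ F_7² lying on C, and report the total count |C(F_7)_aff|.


Affine F_7-points: {(2, 0), (2, 6), (3, 1), (3, 6), (4, 0), (4, 1)}; count = 6.

For each of the 49 pairs (x, y) ∈ F_7², evaluate f(x, y) mod 7. Record the zeros.
  x = 0: [0↦5, 1↦4, 2↦6, 3↦4, 4↦5, 5↦2, 6↦2]  zeros at y ∈ ∅
  x = 1: [0↦1, 1↦2, 2↦6, 3↦6, 4↦2, 5↦1, 6↦3]  zeros at y ∈ ∅
  x = 2: [0↦0, 1↦3, 2↦2, 3↦4, 4↦2, 5↦3, 6↦0]  zeros at y ∈ {0, 6}
  x = 3: [0↦2, 1↦0, 2↦1, 3↦5, 4↦5, 5↦1, 6↦0]  zeros at y ∈ {1, 6}
  x = 4: [0↦0, 1↦0, 2↦3, 3↦2, 4↦4, 5↦2, 6↦3]  zeros at y ∈ {0, 1}
  x = 5: [0↦1, 1↦3, 2↦1, 3↦2, 4↦6, 5↦6, 6↦2]  zeros at y ∈ ∅
  x = 6: [0↦5, 1↦2, 2↦2, 3↦5, 4↦4, 5↦6, 6↦4]  zeros at y ∈ ∅
Collecting zeros: affine points = {(2, 0), (2, 6), (3, 1), (3, 6), (4, 0), (4, 1)}.
Total count |C(F_7)_aff| = 6.


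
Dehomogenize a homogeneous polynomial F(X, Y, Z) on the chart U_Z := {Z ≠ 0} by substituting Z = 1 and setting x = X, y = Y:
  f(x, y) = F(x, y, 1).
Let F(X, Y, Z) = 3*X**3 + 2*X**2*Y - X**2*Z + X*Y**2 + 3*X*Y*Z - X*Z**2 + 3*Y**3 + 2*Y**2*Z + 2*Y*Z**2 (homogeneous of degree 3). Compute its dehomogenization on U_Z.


f(x, y) = 3*x**3 + 2*x**2*y - x**2 + x*y**2 + 3*x*y - x + 3*y**3 + 2*y**2 + 2*y

On U_Z we set Z = 1. Each monomial c·X^i·Y^j·Z^k in F becomes c·x^i·y^j·1^k = c·x^i·y^j.
Substituting Z = 1: F(X, Y, 1) = 3*x**3 + 2*x**2*y - x**2 + x*y**2 + 3*x*y - x + 3*y**3 + 2*y**2 + 2*y.
Note: deg(f) ≤ deg(F) = 3; strict inequality happens when F is divisible by Z (lost terms).


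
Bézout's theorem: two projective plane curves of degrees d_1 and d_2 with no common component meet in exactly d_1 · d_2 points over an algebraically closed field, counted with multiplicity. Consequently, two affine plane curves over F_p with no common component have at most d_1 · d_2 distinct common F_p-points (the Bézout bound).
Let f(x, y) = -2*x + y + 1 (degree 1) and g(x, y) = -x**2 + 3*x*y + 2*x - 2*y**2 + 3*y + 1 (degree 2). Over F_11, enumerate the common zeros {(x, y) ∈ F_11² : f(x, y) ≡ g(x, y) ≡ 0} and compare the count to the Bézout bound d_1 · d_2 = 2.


Common zeros: {(4, 7)}; count = 1; Bézout bound = 2.

deg(f) = 1, deg(g) = 2, so Bézout bound = 2.
Scan x ∈ F_11. For each x, list the y ∈ F_11 with f(x, y) ≡ 0 and those with g(x, y) ≡ 0 (mod 11); the common zeros in that column are the intersection.
  x = 0: f ≡ 0 at y ∈ {10}; g ≡ 0 at y ∈ ∅; common: ∅.
  x = 1: f ≡ 0 at y ∈ {1}; g ≡ 0 at y ∈ ∅; common: ∅.
  x = 2: f ≡ 0 at y ∈ {3}; g ≡ 0 at y ∈ {2, 8}; common: ∅.
  x = 3: f ≡ 0 at y ∈ {5}; g ≡ 0 at y ∈ ∅; common: ∅.
  x = 4: f ≡ 0 at y ∈ {7}; g ≡ 0 at y ∈ {6, 7}; common: {7}.
  x = 5: f ≡ 0 at y ∈ {9}; g ≡ 0 at y ∈ {3, 6}; common: ∅.
  x = 6: f ≡ 0 at y ∈ {0}; g ≡ 0 at y ∈ {2, 3}; common: ∅.
  x = 7: f ≡ 0 at y ∈ {2}; g ≡ 0 at y ∈ ∅; common: ∅.
  x = 8: f ≡ 0 at y ∈ {4}; g ≡ 0 at y ∈ {1, 7}; common: ∅.
  x = 9: f ≡ 0 at y ∈ {6}; g ≡ 0 at y ∈ ∅; common: ∅.
  x = 10: f ≡ 0 at y ∈ {8}; g ≡ 0 at y ∈ ∅; common: ∅.
Collecting: common zeros = {(4, 7)}, so the count is 1.
Comparison with the Bézout bound: 1 ≤ 2 = deg(f)·deg(g), as expected for curves with no common component (the affine F_11-count falls short of the bound because intersections may lie at infinity, over extension fields, or carry multiplicity).


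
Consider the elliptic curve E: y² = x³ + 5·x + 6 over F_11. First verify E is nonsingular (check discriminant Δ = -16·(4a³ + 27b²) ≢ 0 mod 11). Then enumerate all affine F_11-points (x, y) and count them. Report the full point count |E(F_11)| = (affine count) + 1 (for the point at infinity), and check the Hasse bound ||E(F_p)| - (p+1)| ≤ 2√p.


Affine points = {(1, 1), (1, 10), (3, 2), (3, 9), (10, 0)}; affine count = 5; |E(F_11)| = 6.

Discriminant check: Δ ∝ 4a³ + 27b² = 4·5³ + 27·6² = 4·125 + 27·36 ≡ 9 (mod 11). Nonzero ⇒ E is nonsingular.
For each x ∈ F_11, compute rhs = x³ + 5·x + 6 mod 11, then count y ∈ F_11 with y² ≡ rhs.
  x = 0: rhs = 6, matching y values: none (0 points).
  x = 1: rhs = 1, matching y values: 1, 10 (2 points).
  x = 2: rhs = 2, matching y values: none (0 points).
  x = 3: rhs = 4, matching y values: 2, 9 (2 points).
  x = 4: rhs = 2, matching y values: none (0 points).
  x = 5: rhs = 2, matching y values: none (0 points).
  x = 6: rhs = 10, matching y values: none (0 points).
  x = 7: rhs = 10, matching y values: none (0 points).
  x = 8: rhs = 8, matching y values: none (0 points).
  x = 9: rhs = 10, matching y values: none (0 points).
  x = 10: rhs = 0, matching y values: 0 (1 points).
Total affine count: 5.
Full point count |E(F_11)| = 5 + 1 = 6.
Hasse bound: |6 − (11+1)| = |-6| = 6 ≤ 2√11 ≈ 6.6332 ✓.


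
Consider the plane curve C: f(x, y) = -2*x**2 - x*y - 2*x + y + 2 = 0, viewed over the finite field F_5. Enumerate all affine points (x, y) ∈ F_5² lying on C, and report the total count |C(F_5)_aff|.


Affine F_5-points: {(0, 3), (2, 0), (3, 4), (4, 4)}; count = 4.

For each of the 25 pairs (x, y) ∈ F_5², evaluate f(x, y) mod 5. Record the zeros.
  x = 0: [0↦2, 1↦3, 2↦4, 3↦0, 4↦1]  zeros at y ∈ {3}
  x = 1: [0↦3, 1↦3, 2↦3, 3↦3, 4↦3]  zeros at y ∈ ∅
  x = 2: [0↦0, 1↦4, 2↦3, 3↦2, 4↦1]  zeros at y ∈ {0}
  x = 3: [0↦3, 1↦1, 2↦4, 3↦2, 4↦0]  zeros at y ∈ {4}
  x = 4: [0↦2, 1↦4, 2↦1, 3↦3, 4↦0]  zeros at y ∈ {4}
Collecting zeros: affine points = {(0, 3), (2, 0), (3, 4), (4, 4)}.
Total count |C(F_5)_aff| = 4.


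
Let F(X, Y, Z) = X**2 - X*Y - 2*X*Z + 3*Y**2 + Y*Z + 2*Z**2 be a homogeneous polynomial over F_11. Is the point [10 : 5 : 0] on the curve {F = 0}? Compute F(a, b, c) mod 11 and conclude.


F(10,5,0) ≡ 4 (mod 11); P is NOT on the curve.

Evaluate F(10, 5, 0) term-by-term (mod 11).
  X**2 ↦ 1·100·1·1 = 100
  -X*Y ↦ -1·10·5·1 = -50
  -2*X*Z ↦ -2·10·1·0 = 0
  3*Y**2 ↦ 3·1·25·1 = 75
  Y*Z ↦ 1·1·5·0 = 0
  2*Z**2 ↦ 2·1·1·0 = 0
Sum: F(10, 5, 0) = (100) + (-50) + (0) + (75) + (0) + (0) = 125.
Reducing mod 11: 125 ≡ 4 (mod 11).
Since F(a, b, c) ≡ 4 ≠ 0 (mod 11), P does NOT lie on the curve.


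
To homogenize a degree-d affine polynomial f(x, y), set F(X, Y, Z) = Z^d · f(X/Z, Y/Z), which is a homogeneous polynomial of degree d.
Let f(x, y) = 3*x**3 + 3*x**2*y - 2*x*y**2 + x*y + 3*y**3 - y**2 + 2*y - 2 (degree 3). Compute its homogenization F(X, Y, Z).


F(X, Y, Z) = 3*X**3 + 3*X**2*Y - 2*X*Y**2 + X*Y*Z + 3*Y**3 - Y**2*Z + 2*Y*Z**2 - 2*Z**3

deg(f) = 3.
Substitute x = X/Z, y = Y/Z into f, then multiply by Z^3.
  monomial 3·x^3·y^0 ↦ 3·X^3·Y^0·Z^0.
  monomial 3·x^2·y^1 ↦ 3·X^2·Y^1·Z^0.
  monomial -2·x^1·y^2 ↦ -2·X^1·Y^2·Z^0.
  monomial 1·x^1·y^1 ↦ 1·X^1·Y^1·Z^1.
  monomial 3·x^0·y^3 ↦ 3·X^0·Y^3·Z^0.
  monomial -1·x^0·y^2 ↦ -1·X^0·Y^2·Z^1.
  monomial 2·x^0·y^1 ↦ 2·X^0·Y^1·Z^2.
  monomial -2·x^0·y^0 ↦ -2·X^0·Y^0·Z^3.
Collecting: F(X, Y, Z) = 3*X**3 + 3*X**2*Y - 2*X*Y**2 + X*Y*Z + 3*Y**3 - Y**2*Z + 2*Y*Z**2 - 2*Z**3.


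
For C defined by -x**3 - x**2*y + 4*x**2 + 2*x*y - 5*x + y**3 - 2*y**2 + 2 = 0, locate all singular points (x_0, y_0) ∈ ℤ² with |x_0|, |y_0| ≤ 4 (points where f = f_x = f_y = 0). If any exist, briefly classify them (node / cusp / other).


Singular points: {(1, 1)}; classification: cusp.

Compute partial derivatives:
  f_x = -3*x**2 - 2*x*y + 8*x + 2*y - 5.
  f_y = -x**2 + 2*x + 3*y**2 - 4*y.
Scan x_0 ∈ {−4, ..., 4}. For each x_0, f_y(x_0, y) is a polynomial in y; find its integer roots y ∈ {−4, ..., 4}, then test f_x and f at those candidates.
  x = -4: f_y(-4, y) = 3*y**2 - 4*y - 24; no integer root y with |y| ≤ 4.
  x = -3: f_y(-3, y) = 3*y**2 - 4*y - 15; vanishes at y ∈ {3}. (-3, 3): f_x = -32 ≠ 0.
  x = -2: f_y(-2, y) = 3*y**2 - 4*y - 8; no integer root y with |y| ≤ 4.
  x = -1: f_y(-1, y) = 3*y**2 - 4*y - 3; no integer root y with |y| ≤ 4.
  x = 0: f_y(0, y) = 3*y**2 - 4*y; vanishes at y ∈ {0}. (0, 0): f_x = -5 ≠ 0.
  x = 1: f_y(1, y) = 3*y**2 - 4*y + 1; vanishes at y ∈ {1}. (1, 1): f_x = 0, f = 0 — SINGULAR.
  x = 2: f_y(2, y) = 3*y**2 - 4*y; vanishes at y ∈ {0}. (2, 0): f_x = -1 ≠ 0.
  x = 3: f_y(3, y) = 3*y**2 - 4*y - 3; no integer root y with |y| ≤ 4.
  x = 4: f_y(4, y) = 3*y**2 - 4*y - 8; no integer root y with |y| ≤ 4.
Only singular point on the grid: (1, 1).
Classify: substitute x = 1 + u, y = 1 + v and expand: f = -u**3 - u**2*v + v**3 + v**2.
No constant or linear terms (consistent with a singular point). Quadratic part: v**2. Cubic part: -u**3 - u**2*v + v**3.
The quadratic part v**2 is a perfect square, so there is a single (double) tangent line v = 0, i.e. y = 1. Restricting the cubic part to that line (v = 0) leaves -u**3 ≠ 0, so f is not divisible by v and the branch is v² ≈ u**3 to lowest order — this is a cusp.
Classification: cusp.


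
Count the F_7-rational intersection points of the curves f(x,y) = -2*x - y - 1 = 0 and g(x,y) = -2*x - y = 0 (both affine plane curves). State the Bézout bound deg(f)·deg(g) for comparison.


Common zeros: ∅; count = 0; Bézout bound = 1.

deg(f) = 1, deg(g) = 1, so Bézout bound = 1.
Scan x ∈ F_7. For each x, list the y ∈ F_7 with f(x, y) ≡ 0 and those with g(x, y) ≡ 0 (mod 7); the common zeros in that column are the intersection.
  x = 0: f ≡ 0 at y ∈ {6}; g ≡ 0 at y ∈ {0}; common: ∅.
  x = 1: f ≡ 0 at y ∈ {4}; g ≡ 0 at y ∈ {5}; common: ∅.
  x = 2: f ≡ 0 at y ∈ {2}; g ≡ 0 at y ∈ {3}; common: ∅.
  x = 3: f ≡ 0 at y ∈ {0}; g ≡ 0 at y ∈ {1}; common: ∅.
  x = 4: f ≡ 0 at y ∈ {5}; g ≡ 0 at y ∈ {6}; common: ∅.
  x = 5: f ≡ 0 at y ∈ {3}; g ≡ 0 at y ∈ {4}; common: ∅.
  x = 6: f ≡ 0 at y ∈ {1}; g ≡ 0 at y ∈ {2}; common: ∅.
Collecting: common zeros = ∅, so the count is 0.
Comparison with the Bézout bound: 0 ≤ 1 = deg(f)·deg(g), as expected for curves with no common component (the affine F_7-count falls short of the bound because intersections may lie at infinity, over extension fields, or carry multiplicity).


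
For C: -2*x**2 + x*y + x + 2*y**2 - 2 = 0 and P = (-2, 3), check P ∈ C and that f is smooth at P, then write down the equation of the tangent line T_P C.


Tangent line at P: 12*x + 10*y - 6 = 0.

Step 1: f(-2, 3) = 0, so P lies on C.
Step 2: partial derivatives
  f_x(x, y) = -4*x + y + 1, f_y(x, y) = x + 4*y.
  f_x(P) = 12, f_y(P) = 10 (gradient nonzero, so P is smooth).
Step 3: tangent line at P: 12·(x − -2) + 10·(y − 3) = 0.
Expanding: 12*x + 10*y - 6 = 0.


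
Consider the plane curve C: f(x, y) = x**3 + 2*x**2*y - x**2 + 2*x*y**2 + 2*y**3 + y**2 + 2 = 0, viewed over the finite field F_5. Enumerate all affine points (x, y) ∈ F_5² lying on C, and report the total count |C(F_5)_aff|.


Affine F_5-points: {(0, 1), (0, 3), (3, 0), (3, 2), (4, 0), (4, 4)}; count = 6.

For each of the 25 pairs (x, y) ∈ F_5², evaluate f(x, y) mod 5. Record the zeros.
  x = 0: [0↦2, 1↦0, 2↦2, 3↦0, 4↦1]  zeros at y ∈ {1, 3}
  x = 1: [0↦2, 1↦4, 2↦4, 3↦4, 4↦1]  zeros at y ∈ ∅
  x = 2: [0↦1, 1↦1, 2↦3, 3↦4, 4↦1]  zeros at y ∈ ∅
  x = 3: [0↦0, 1↦2, 2↦0, 3↦1, 4↦2]  zeros at y ∈ {0, 2}
  x = 4: [0↦0, 1↦3, 2↦1, 3↦1, 4↦0]  zeros at y ∈ {0, 4}
Collecting zeros: affine points = {(0, 1), (0, 3), (3, 0), (3, 2), (4, 0), (4, 4)}.
Total count |C(F_5)_aff| = 6.


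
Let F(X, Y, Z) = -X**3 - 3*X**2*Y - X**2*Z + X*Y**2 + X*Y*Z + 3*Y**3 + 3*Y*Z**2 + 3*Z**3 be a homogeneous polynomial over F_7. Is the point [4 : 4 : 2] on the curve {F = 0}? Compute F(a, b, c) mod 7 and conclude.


F(4,4,2) ≡ 2 (mod 7); P is NOT on the curve.

Evaluate F(4, 4, 2) term-by-term (mod 7).
  -X**3 ↦ -1·64·1·1 = -64
  -3*X**2*Y ↦ -3·16·4·1 = -192
  -X**2*Z ↦ -1·16·1·2 = -32
  X*Y**2 ↦ 1·4·16·1 = 64
  X*Y*Z ↦ 1·4·4·2 = 32
  3*Y**3 ↦ 3·1·64·1 = 192
  3*Y*Z**2 ↦ 3·1·4·4 = 48
  3*Z**3 ↦ 3·1·1·8 = 24
Sum: F(4, 4, 2) = (-64) + (-192) + (-32) + (64) + (32) + (192) + (48) + (24) = 72.
Reducing mod 7: 72 ≡ 2 (mod 7).
Since F(a, b, c) ≡ 2 ≠ 0 (mod 7), P does NOT lie on the curve.


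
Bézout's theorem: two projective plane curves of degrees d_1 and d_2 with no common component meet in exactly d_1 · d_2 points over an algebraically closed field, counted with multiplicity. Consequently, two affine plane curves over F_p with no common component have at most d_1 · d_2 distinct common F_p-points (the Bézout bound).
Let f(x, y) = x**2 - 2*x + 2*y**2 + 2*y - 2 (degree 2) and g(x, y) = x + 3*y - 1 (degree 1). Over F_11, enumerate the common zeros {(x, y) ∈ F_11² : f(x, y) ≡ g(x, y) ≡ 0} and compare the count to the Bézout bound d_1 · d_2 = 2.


Common zeros: {(2, 7)}; count = 1; Bézout bound = 2.

deg(f) = 2, deg(g) = 1, so Bézout bound = 2.
Scan x ∈ F_11. For each x, list the y ∈ F_11 with f(x, y) ≡ 0 and those with g(x, y) ≡ 0 (mod 11); the common zeros in that column are the intersection.
  x = 0: f ≡ 0 at y ∈ {3, 7}; g ≡ 0 at y ∈ {4}; common: ∅.
  x = 1: f ≡ 0 at y ∈ ∅; g ≡ 0 at y ∈ {0}; common: ∅.
  x = 2: f ≡ 0 at y ∈ {3, 7}; g ≡ 0 at y ∈ {7}; common: {7}.
  x = 3: f ≡ 0 at y ∈ ∅; g ≡ 0 at y ∈ {3}; common: ∅.
  x = 4: f ≡ 0 at y ∈ {5}; g ≡ 0 at y ∈ {10}; common: ∅.
  x = 5: f ≡ 0 at y ∈ ∅; g ≡ 0 at y ∈ {6}; common: ∅.
  x = 6: f ≡ 0 at y ∈ {0, 10}; g ≡ 0 at y ∈ {2}; common: ∅.
  x = 7: f ≡ 0 at y ∈ {0, 10}; g ≡ 0 at y ∈ {9}; common: ∅.
  x = 8: f ≡ 0 at y ∈ ∅; g ≡ 0 at y ∈ {5}; common: ∅.
  x = 9: f ≡ 0 at y ∈ {5}; g ≡ 0 at y ∈ {1}; common: ∅.
  x = 10: f ≡ 0 at y ∈ ∅; g ≡ 0 at y ∈ {8}; common: ∅.
Collecting: common zeros = {(2, 7)}, so the count is 1.
Comparison with the Bézout bound: 1 ≤ 2 = deg(f)·deg(g), as expected for curves with no common component (the affine F_11-count falls short of the bound because intersections may lie at infinity, over extension fields, or carry multiplicity).


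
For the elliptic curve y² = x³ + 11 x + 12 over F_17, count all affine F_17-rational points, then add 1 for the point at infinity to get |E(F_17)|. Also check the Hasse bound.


Affine points = {(2, 5), (2, 12), (3, 2), (3, 15), (4, 1), (4, 16), (8, 0), (10, 0), (11, 6), (11, 11), (12, 6), (12, 11), (15, 4), (15, 13), (16, 0)}; affine count = 15; |E(F_17)| = 16.

Discriminant check: Δ ∝ 4a³ + 27b² = 4·11³ + 27·12² = 4·1331 + 27·144 ≡ 15 (mod 17). Nonzero ⇒ E is nonsingular.
For each x ∈ F_17, compute rhs = x³ + 11·x + 12 mod 17, then count y ∈ F_17 with y² ≡ rhs.
  x = 0: rhs = 12, matching y values: none (0 points).
  x = 1: rhs = 7, matching y values: none (0 points).
  x = 2: rhs = 8, matching y values: 5, 12 (2 points).
  x = 3: rhs = 4, matching y values: 2, 15 (2 points).
  x = 4: rhs = 1, matching y values: 1, 16 (2 points).
  x = 5: rhs = 5, matching y values: none (0 points).
  x = 6: rhs = 5, matching y values: none (0 points).
  x = 7: rhs = 7, matching y values: none (0 points).
  x = 8: rhs = 0, matching y values: 0 (1 points).
  x = 9: rhs = 7, matching y values: none (0 points).
  x = 10: rhs = 0, matching y values: 0 (1 points).
  x = 11: rhs = 2, matching y values: 6, 11 (2 points).
  x = 12: rhs = 2, matching y values: 6, 11 (2 points).
  x = 13: rhs = 6, matching y values: none (0 points).
  x = 14: rhs = 3, matching y values: none (0 points).
  x = 15: rhs = 16, matching y values: 4, 13 (2 points).
  x = 16: rhs = 0, matching y values: 0 (1 points).
Total affine count: 15.
Full point count |E(F_17)| = 15 + 1 = 16.
Hasse bound: |16 − (17+1)| = |-2| = 2 ≤ 2√17 ≈ 8.2462 ✓.


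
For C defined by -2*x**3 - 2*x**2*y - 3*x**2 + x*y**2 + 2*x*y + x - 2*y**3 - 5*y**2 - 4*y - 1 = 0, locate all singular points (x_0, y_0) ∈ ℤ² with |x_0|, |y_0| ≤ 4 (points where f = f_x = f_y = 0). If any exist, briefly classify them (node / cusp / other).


Singular points: {(0, -1)}; classification: node.

Compute partial derivatives:
  f_x = -6*x**2 - 4*x*y - 6*x + y**2 + 2*y + 1.
  f_y = -2*x**2 + 2*x*y + 2*x - 6*y**2 - 10*y - 4.
Scan x_0 ∈ {−4, ..., 4}. For each x_0, f_y(x_0, y) is a polynomial in y; find its integer roots y ∈ {−4, ..., 4}, then test f_x and f at those candidates.
  x = -4: f_y(-4, y) = -6*y**2 - 18*y - 44; no integer root y with |y| ≤ 4.
  x = -3: f_y(-3, y) = -6*y**2 - 16*y - 28; no integer root y with |y| ≤ 4.
  x = -2: f_y(-2, y) = -6*y**2 - 14*y - 16; no integer root y with |y| ≤ 4.
  x = -1: f_y(-1, y) = -6*y**2 - 12*y - 8; no integer root y with |y| ≤ 4.
  x = 0: f_y(0, y) = -6*y**2 - 10*y - 4; vanishes at y ∈ {-1}. (0, -1): f_x = 0, f = 0 — SINGULAR.
  x = 1: f_y(1, y) = -6*y**2 - 8*y - 4; no integer root y with |y| ≤ 4.
  x = 2: f_y(2, y) = -6*y**2 - 6*y - 8; no integer root y with |y| ≤ 4.
  x = 3: f_y(3, y) = -6*y**2 - 4*y - 16; no integer root y with |y| ≤ 4.
  x = 4: f_y(4, y) = -6*y**2 - 2*y - 28; no integer root y with |y| ≤ 4.
Only singular point on the grid: (0, -1).
Classify: substitute x = 0 + u, y = -1 + v and expand: f = -2*u**3 - 2*u**2*v - u**2 + u*v**2 - 2*v**3 + v**2.
No constant or linear terms (consistent with a singular point). Quadratic part: -u**2 + v**2. Cubic part: -2*u**3 - 2*u**2*v + u*v**2 - 2*v**3.
The quadratic part v**2 - u**2 = (v − u)(v + u) splits into two distinct linear factors, so there are two distinct tangent lines y − -1 = ±(x − 0) — this is a node (ordinary double point).
Classification: node.
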